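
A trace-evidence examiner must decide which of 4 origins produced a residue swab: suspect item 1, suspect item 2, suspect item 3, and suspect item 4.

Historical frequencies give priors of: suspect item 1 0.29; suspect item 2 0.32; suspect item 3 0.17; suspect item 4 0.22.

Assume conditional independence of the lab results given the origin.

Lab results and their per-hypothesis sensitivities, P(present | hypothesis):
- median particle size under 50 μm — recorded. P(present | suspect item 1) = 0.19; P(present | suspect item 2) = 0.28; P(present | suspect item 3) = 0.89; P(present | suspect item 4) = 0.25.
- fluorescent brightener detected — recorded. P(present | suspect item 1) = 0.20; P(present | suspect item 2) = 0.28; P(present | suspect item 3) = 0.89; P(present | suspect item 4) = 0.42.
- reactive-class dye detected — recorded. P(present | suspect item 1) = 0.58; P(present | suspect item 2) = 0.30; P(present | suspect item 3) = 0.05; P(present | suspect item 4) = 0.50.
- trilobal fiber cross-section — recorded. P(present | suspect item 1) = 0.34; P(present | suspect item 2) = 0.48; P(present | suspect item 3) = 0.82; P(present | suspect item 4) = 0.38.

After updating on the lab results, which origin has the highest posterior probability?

suspect item 3

Multiply each prior by the joint likelihood of the lab result pattern:
  suspect item 1: 0.29 × 0.19 × 0.20 × 0.58 × 0.34 = 0.0021731
  suspect item 2: 0.32 × 0.28 × 0.28 × 0.30 × 0.48 = 0.0036127
  suspect item 3: 0.17 × 0.89 × 0.89 × 0.05 × 0.82 = 0.0055209
  suspect item 4: 0.22 × 0.25 × 0.42 × 0.50 × 0.38 = 0.004389
Normalizing constant Z = 0.0021731 + 0.0036127 + 0.0055209 + 0.004389 = 0.015696.
P(suspect item 1 | evidence) ≈ 0.0021731 / 0.015696 ≈ 0.138
P(suspect item 2 | evidence) ≈ 0.0036127 / 0.015696 ≈ 0.230
P(suspect item 3 | evidence) ≈ 0.0055209 / 0.015696 ≈ 0.352
P(suspect item 4 | evidence) ≈ 0.004389 / 0.015696 ≈ 0.280
The largest is 0.352, so suspect item 3 is most probable.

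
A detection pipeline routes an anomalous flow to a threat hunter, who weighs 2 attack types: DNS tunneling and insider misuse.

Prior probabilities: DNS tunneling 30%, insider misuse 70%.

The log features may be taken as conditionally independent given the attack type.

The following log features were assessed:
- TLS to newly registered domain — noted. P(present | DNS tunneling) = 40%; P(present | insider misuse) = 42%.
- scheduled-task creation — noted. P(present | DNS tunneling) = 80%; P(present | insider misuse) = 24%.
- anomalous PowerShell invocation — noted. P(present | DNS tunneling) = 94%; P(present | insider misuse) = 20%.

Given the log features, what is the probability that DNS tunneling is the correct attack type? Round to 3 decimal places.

0.865

Multiply each prior by the joint likelihood of the log feature pattern:
  DNS tunneling: 0.30 × 0.40 × 0.80 × 0.94 = 0.09024
  insider misuse: 0.70 × 0.42 × 0.24 × 0.20 = 0.014112
Marginal likelihood of the evidence = 0.10435.
P(DNS tunneling | evidence) = 0.09024 / 0.10435 ≈ 0.865.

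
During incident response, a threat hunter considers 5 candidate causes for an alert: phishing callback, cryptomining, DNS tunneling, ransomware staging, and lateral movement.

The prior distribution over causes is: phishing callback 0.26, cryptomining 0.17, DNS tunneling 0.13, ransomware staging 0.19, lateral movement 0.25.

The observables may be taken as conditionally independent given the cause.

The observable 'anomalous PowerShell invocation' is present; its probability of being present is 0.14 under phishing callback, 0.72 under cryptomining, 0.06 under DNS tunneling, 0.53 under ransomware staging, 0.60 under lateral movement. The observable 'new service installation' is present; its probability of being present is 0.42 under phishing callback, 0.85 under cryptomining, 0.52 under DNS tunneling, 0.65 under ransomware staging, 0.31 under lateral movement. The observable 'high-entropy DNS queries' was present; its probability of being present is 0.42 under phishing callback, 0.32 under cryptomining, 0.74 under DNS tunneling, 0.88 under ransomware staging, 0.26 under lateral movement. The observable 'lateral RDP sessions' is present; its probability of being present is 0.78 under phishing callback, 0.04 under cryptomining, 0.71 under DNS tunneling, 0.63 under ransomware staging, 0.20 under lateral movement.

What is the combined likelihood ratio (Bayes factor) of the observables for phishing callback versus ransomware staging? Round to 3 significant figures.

Joint likelihood of the observable pattern under each hypothesis:
  phishing callback: 0.14 × 0.42 × 0.42 × 0.78 = 0.019263
  ransomware staging: 0.53 × 0.65 × 0.88 × 0.63 = 0.19099
Bayes factor = 0.019263 / 0.19099 ≈ 0.101

0.101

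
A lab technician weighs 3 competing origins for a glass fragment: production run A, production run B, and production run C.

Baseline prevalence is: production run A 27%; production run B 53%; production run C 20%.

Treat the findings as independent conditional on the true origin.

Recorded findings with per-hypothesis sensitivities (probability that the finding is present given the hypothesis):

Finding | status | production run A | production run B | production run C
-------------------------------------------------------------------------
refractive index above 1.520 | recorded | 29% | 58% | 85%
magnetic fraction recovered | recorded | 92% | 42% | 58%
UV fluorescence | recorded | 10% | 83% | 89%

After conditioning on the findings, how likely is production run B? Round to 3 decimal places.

0.530

Multiply each prior by the joint likelihood of the evidence pattern:
  production run A: 0.27 × 0.29 × 0.92 × 0.10 = 0.0072036
  production run B: 0.53 × 0.58 × 0.42 × 0.83 = 0.10716
  production run C: 0.20 × 0.85 × 0.58 × 0.89 = 0.087754
Marginal likelihood of the evidence = 0.20212.
P(production run B | evidence) = 0.10716 / 0.20212 ≈ 0.530.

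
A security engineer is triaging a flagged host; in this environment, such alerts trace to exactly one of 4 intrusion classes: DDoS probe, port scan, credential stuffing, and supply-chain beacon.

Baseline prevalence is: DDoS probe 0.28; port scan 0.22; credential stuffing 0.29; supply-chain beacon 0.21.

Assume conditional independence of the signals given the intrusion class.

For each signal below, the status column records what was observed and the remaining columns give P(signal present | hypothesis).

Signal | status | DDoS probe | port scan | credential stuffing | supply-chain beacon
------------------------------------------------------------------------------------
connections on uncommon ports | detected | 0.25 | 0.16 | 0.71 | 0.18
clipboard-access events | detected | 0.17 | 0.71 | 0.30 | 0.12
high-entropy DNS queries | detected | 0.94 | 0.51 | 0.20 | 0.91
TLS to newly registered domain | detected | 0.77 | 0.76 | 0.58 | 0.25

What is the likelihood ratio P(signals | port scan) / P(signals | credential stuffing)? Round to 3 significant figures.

1.78

The Bayes factor is the ratio of the joint likelihoods of the signal pattern under the two hypotheses.
  port scan: 0.16 × 0.71 × 0.51 × 0.76 = 0.044031
  credential stuffing: 0.71 × 0.30 × 0.20 × 0.58 = 0.024708
Bayes factor = 0.044031 / 0.024708 ≈ 1.78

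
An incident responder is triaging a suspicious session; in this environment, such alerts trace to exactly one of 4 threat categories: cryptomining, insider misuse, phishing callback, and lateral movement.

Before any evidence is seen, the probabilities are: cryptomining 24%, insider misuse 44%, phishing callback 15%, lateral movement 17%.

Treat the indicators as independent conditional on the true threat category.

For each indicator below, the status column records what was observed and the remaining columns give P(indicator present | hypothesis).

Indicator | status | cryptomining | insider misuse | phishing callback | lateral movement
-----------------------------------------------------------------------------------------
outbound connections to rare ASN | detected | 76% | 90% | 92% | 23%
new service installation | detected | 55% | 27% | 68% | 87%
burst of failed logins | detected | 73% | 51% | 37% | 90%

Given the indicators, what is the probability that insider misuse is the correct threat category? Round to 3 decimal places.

0.282

By Bayes' rule with conditional independence, the unnormalized weight for each hypothesis is prior × ∏ likelihoods:
  cryptomining: 0.24 × 0.76 × 0.55 × 0.73 = 0.073234
  insider misuse: 0.44 × 0.90 × 0.27 × 0.51 = 0.054529
  phishing callback: 0.15 × 0.92 × 0.68 × 0.37 = 0.034721
  lateral movement: 0.17 × 0.23 × 0.87 × 0.90 = 0.030615
Marginal likelihood of the evidence = 0.1931.
P(insider misuse | evidence) = 0.054529 / 0.1931 ≈ 0.282.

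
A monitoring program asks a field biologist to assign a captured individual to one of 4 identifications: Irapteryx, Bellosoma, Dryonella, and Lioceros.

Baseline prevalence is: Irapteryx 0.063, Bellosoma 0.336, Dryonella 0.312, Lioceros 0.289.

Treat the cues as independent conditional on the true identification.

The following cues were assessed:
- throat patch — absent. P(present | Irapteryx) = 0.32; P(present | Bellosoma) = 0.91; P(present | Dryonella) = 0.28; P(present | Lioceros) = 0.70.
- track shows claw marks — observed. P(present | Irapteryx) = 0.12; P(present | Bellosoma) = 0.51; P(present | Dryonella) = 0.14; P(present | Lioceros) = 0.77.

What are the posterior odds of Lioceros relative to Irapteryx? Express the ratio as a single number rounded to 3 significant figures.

The normalizing constant cancels in an odds ratio, so compute prior × likelihood for the two hypotheses only (using 1 − P(present | H) for each absent cue):
  Lioceros: 0.289 × (1 − 0.70) × 0.77 = 0.066759
  Irapteryx: 0.063 × (1 − 0.32) × 0.12 = 0.0051408
Posterior odds = 0.066759 / 0.0051408 ≈ 13.0.

13.0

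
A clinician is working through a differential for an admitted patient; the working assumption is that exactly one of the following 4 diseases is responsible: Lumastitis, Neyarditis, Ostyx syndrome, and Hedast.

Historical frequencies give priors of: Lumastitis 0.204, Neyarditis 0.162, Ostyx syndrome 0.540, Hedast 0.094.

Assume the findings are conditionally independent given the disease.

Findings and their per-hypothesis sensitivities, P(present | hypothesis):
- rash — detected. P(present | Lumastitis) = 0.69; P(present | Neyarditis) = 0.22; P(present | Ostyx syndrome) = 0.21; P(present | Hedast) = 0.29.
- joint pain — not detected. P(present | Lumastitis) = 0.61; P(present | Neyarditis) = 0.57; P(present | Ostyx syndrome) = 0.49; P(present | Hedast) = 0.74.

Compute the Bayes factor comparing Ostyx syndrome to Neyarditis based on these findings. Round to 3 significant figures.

The Bayes factor is the ratio of the joint likelihoods of the evidence pattern under the two hypotheses (using 1 − P(present | H) for each absent finding).
  Ostyx syndrome: 0.21 × (1 − 0.49) = 0.1071
  Neyarditis: 0.22 × (1 − 0.57) = 0.0946
Bayes factor = 0.1071 / 0.0946 ≈ 1.13

1.13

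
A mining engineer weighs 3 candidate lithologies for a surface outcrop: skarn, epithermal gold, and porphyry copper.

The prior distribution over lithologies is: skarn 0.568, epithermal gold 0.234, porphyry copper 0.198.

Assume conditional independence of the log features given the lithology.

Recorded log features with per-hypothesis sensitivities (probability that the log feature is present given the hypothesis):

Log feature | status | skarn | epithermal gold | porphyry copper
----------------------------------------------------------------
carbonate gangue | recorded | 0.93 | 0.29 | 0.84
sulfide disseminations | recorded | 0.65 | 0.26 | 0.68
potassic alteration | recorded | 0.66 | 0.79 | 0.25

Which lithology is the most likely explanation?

skarn

For each hypothesis, the unnormalized posterior weight is prior × product of the log feature likelihoods:
  skarn: 0.568 × 0.93 × 0.65 × 0.66 = 0.22661
  epithermal gold: 0.234 × 0.29 × 0.26 × 0.79 = 0.013938
  porphyry copper: 0.198 × 0.84 × 0.68 × 0.25 = 0.028274
Normalizing constant Z = 0.22661 + 0.013938 + 0.028274 = 0.26883.
P(skarn | evidence) ≈ 0.22661 / 0.26883 ≈ 0.843
P(epithermal gold | evidence) ≈ 0.013938 / 0.26883 ≈ 0.052
P(porphyry copper | evidence) ≈ 0.028274 / 0.26883 ≈ 0.105
The largest is 0.843, so skarn is most probable.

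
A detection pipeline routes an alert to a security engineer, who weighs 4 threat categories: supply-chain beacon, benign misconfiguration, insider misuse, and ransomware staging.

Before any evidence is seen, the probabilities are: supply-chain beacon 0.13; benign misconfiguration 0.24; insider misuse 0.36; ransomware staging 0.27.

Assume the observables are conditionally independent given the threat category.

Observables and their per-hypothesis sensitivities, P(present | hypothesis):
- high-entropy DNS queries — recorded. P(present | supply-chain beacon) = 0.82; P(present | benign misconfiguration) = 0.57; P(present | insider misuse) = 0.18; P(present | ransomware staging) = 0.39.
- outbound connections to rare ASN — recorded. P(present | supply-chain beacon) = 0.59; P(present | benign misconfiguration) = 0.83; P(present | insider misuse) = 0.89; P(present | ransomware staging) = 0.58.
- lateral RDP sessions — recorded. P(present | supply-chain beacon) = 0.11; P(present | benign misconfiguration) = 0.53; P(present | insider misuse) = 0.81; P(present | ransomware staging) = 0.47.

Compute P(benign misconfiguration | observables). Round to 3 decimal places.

Multiply each prior by the joint likelihood of the observable pattern:
  supply-chain beacon: 0.13 × 0.82 × 0.59 × 0.11 = 0.0069183
  benign misconfiguration: 0.24 × 0.57 × 0.83 × 0.53 = 0.060178
  insider misuse: 0.36 × 0.18 × 0.89 × 0.81 = 0.046714
  ransomware staging: 0.27 × 0.39 × 0.58 × 0.47 = 0.028705
Normalizing constant Z = 0.0069183 + 0.060178 + 0.046714 + 0.028705 = 0.14252.
P(benign misconfiguration | evidence) = 0.060178 / 0.14252 ≈ 0.422.

0.422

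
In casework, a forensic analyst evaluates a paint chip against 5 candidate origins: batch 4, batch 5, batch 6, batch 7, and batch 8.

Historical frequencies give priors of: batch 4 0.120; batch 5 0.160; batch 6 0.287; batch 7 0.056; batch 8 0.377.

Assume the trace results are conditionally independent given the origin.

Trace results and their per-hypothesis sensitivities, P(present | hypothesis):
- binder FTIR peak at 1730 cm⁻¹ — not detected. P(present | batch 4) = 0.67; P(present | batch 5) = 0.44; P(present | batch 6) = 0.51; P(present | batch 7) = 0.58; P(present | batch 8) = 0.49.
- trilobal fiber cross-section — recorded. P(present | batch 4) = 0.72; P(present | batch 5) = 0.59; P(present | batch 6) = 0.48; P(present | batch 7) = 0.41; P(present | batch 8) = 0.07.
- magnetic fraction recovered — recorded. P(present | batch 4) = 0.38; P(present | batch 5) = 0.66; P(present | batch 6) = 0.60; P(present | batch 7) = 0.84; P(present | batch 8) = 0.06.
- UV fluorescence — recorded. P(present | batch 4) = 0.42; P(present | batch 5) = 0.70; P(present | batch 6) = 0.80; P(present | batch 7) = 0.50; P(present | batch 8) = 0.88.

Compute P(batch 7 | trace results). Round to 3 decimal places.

Multiply each prior by the joint likelihood of the trace result pattern (using 1 − P(present | H) for each absent trace result):
  batch 4: 0.120 × (1 − 0.67) × 0.72 × 0.38 × 0.42 = 0.0045505
  batch 5: 0.160 × (1 − 0.44) × 0.59 × 0.66 × 0.70 = 0.024423
  batch 6: 0.287 × (1 − 0.51) × 0.48 × 0.60 × 0.80 = 0.032401
  batch 7: 0.056 × (1 − 0.58) × 0.41 × 0.84 × 0.50 = 0.0040501
  batch 8: 0.377 × (1 − 0.49) × 0.07 × 0.06 × 0.88 = 0.00071063
Normalizing constant Z = 0.0045505 + 0.024423 + 0.032401 + 0.0040501 + 0.00071063 = 0.066136.
P(batch 7 | evidence) = 0.0040501 / 0.066136 ≈ 0.061.

0.061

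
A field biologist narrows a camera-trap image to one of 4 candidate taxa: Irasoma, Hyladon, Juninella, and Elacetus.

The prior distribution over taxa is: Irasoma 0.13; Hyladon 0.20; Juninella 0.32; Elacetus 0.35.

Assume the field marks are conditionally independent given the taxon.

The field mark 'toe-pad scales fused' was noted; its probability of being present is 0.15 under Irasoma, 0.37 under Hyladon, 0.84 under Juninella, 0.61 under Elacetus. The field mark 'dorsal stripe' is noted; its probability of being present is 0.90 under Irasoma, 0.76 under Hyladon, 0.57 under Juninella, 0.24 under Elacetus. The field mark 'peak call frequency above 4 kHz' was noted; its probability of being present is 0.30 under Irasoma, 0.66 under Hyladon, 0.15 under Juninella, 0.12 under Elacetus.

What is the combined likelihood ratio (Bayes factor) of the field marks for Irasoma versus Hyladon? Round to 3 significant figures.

0.218

Joint likelihood of the field mark pattern under each hypothesis:
  Irasoma: 0.15 × 0.90 × 0.30 = 0.0405
  Hyladon: 0.37 × 0.76 × 0.66 = 0.18559
Bayes factor = 0.0405 / 0.18559 ≈ 0.218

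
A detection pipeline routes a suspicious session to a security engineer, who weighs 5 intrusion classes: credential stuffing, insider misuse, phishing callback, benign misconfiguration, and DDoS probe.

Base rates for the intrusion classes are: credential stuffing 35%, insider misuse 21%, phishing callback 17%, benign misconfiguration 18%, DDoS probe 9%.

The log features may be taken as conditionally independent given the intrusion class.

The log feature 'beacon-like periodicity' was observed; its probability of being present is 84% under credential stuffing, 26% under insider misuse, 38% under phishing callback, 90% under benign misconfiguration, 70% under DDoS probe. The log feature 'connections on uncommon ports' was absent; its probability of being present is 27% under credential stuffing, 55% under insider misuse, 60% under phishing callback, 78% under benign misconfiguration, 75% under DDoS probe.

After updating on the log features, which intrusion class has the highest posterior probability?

Multiply each prior by the joint likelihood of the log feature pattern (using 1 − P(present | H) for each absent log feature):
  credential stuffing: 0.35 × 0.84 × (1 − 0.27) = 0.21462
  insider misuse: 0.21 × 0.26 × (1 − 0.55) = 0.02457
  phishing callback: 0.17 × 0.38 × (1 − 0.60) = 0.02584
  benign misconfiguration: 0.18 × 0.90 × (1 − 0.78) = 0.03564
  DDoS probe: 0.09 × 0.70 × (1 − 0.75) = 0.01575
The unnormalized weights sum to 0.31642.
P(credential stuffing | evidence) ≈ 0.21462 / 0.31642 ≈ 0.678
P(insider misuse | evidence) ≈ 0.02457 / 0.31642 ≈ 0.078
P(phishing callback | evidence) ≈ 0.02584 / 0.31642 ≈ 0.082
P(benign misconfiguration | evidence) ≈ 0.03564 / 0.31642 ≈ 0.113
P(DDoS probe | evidence) ≈ 0.01575 / 0.31642 ≈ 0.050
The largest is 0.678, so credential stuffing is most probable.

credential stuffing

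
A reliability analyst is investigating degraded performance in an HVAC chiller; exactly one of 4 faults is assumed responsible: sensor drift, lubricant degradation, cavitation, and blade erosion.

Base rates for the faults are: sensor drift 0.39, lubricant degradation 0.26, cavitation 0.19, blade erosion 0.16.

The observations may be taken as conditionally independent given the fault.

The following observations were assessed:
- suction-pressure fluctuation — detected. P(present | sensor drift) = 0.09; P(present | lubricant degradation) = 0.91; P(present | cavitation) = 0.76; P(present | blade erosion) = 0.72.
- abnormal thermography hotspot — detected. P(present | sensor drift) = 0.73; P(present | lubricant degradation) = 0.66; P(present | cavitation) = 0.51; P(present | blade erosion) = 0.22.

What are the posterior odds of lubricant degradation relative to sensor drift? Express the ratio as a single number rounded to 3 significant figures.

6.09

Posterior odds equal prior odds times the likelihood ratio; only the two competing hypotheses matter.
  lubricant degradation: 0.26 × 0.91 × 0.66 = 0.15616
  sensor drift: 0.39 × 0.09 × 0.73 = 0.025623
Odds(lubricant degradation : sensor drift) = 0.15616 / 0.025623 ≈ 6.09.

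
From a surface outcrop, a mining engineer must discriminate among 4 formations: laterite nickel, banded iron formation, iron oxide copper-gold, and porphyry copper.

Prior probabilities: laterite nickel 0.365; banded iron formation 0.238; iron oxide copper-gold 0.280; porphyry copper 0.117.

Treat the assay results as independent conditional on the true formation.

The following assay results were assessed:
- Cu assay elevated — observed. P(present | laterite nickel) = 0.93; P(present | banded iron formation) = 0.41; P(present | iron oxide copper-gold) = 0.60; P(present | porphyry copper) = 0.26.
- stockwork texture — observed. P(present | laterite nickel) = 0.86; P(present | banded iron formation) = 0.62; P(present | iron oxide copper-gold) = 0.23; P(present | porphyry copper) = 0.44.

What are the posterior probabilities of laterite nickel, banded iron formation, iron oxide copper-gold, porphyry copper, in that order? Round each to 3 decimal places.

By Bayes' rule with conditional independence, the unnormalized weight for each hypothesis is prior × ∏ likelihoods:
  laterite nickel: 0.365 × 0.93 × 0.86 = 0.29193
  banded iron formation: 0.238 × 0.41 × 0.62 = 0.0605
  iron oxide copper-gold: 0.280 × 0.60 × 0.23 = 0.03864
  porphyry copper: 0.117 × 0.26 × 0.44 = 0.013385
Normalizing constant Z = 0.29193 + 0.0605 + 0.03864 + 0.013385 = 0.40445.
P(laterite nickel | evidence) = 0.29193 / 0.40445 ≈ 0.722
P(banded iron formation | evidence) = 0.0605 / 0.40445 ≈ 0.150
P(iron oxide copper-gold | evidence) = 0.03864 / 0.40445 ≈ 0.096
P(porphyry copper | evidence) = 0.013385 / 0.40445 ≈ 0.033

0.722, 0.150, 0.096, 0.033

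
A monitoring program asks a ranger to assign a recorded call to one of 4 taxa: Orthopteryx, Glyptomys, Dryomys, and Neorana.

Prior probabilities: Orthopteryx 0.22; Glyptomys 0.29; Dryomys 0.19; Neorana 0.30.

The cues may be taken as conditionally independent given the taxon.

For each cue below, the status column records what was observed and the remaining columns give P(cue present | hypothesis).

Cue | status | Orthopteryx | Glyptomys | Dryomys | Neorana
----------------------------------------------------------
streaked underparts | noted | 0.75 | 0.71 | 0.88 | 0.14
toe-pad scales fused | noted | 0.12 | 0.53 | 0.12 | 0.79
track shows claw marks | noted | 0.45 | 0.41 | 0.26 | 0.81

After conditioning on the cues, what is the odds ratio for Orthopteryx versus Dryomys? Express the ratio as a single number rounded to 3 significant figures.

1.71

Unnormalized posterior weight (prior times the cue likelihoods) for each of the two hypotheses:
  Orthopteryx: 0.22 × 0.75 × 0.12 × 0.45 = 0.00891
  Dryomys: 0.19 × 0.88 × 0.12 × 0.26 = 0.0052166
Odds(Orthopteryx : Dryomys) = 0.00891 / 0.0052166 ≈ 1.71.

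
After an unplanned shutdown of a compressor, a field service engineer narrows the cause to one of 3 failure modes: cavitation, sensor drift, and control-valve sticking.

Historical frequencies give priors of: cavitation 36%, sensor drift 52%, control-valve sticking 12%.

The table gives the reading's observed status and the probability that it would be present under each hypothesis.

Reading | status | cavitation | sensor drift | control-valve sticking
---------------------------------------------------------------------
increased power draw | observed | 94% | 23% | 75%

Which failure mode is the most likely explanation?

cavitation

For each hypothesis, the unnormalized posterior weight is prior × likelihood:
  cavitation: 0.36 × 0.94 = 0.3384
  sensor drift: 0.52 × 0.23 = 0.1196
  control-valve sticking: 0.12 × 0.75 = 0.09
The unnormalized weights sum to 0.548.
P(cavitation | evidence) ≈ 0.3384 / 0.548 ≈ 0.618
P(sensor drift | evidence) ≈ 0.1196 / 0.548 ≈ 0.218
P(control-valve sticking | evidence) ≈ 0.09 / 0.548 ≈ 0.164
The largest is 0.618, so cavitation is most probable.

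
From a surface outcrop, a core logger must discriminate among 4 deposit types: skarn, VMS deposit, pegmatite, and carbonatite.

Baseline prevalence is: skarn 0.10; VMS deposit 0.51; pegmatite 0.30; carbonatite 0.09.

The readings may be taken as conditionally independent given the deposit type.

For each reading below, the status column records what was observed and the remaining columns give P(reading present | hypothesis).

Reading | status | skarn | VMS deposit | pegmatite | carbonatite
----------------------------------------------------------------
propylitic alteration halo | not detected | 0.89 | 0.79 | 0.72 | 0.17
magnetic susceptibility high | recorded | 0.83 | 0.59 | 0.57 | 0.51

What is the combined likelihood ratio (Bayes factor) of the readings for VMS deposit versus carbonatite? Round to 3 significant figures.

0.293

Joint likelihood of the reading pattern under each hypothesis (using 1 − P(present | H) for each absent reading):
  VMS deposit: (1 − 0.79) × 0.59 = 0.1239
  carbonatite: (1 − 0.17) × 0.51 = 0.4233
Bayes factor = 0.1239 / 0.4233 ≈ 0.293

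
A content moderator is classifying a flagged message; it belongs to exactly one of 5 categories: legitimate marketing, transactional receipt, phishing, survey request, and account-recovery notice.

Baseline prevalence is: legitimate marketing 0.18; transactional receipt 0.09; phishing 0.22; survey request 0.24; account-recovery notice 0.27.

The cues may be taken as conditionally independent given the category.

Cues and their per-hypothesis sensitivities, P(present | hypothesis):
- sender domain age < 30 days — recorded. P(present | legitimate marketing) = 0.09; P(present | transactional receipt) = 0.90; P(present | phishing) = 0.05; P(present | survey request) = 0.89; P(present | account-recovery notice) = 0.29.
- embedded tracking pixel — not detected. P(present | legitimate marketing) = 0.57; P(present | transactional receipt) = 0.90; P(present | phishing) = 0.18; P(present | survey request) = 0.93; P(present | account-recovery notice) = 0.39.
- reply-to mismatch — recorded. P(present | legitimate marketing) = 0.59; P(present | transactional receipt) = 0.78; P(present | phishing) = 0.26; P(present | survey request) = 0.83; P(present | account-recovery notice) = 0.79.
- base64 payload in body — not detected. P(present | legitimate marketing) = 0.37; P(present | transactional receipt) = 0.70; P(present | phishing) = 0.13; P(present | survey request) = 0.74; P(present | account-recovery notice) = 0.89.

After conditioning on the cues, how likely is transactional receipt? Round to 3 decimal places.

0.136

For each hypothesis, the unnormalized posterior weight is prior × product of the cue likelihoods (using 1 − P(present | H) for each absent cue):
  legitimate marketing: 0.18 × 0.09 × (1 − 0.57) × 0.59 × (1 − 0.37) = 0.0025893
  transactional receipt: 0.09 × 0.90 × (1 − 0.90) × 0.78 × (1 − 0.70) = 0.0018954
  phishing: 0.22 × 0.05 × (1 − 0.18) × 0.26 × (1 − 0.13) = 0.0020403
  survey request: 0.24 × 0.89 × (1 − 0.93) × 0.83 × (1 − 0.74) = 0.0032266
  account-recovery notice: 0.27 × 0.29 × (1 − 0.39) × 0.79 × (1 − 0.89) = 0.0041506
Normalizing constant Z = 0.0025893 + 0.0018954 + 0.0020403 + 0.0032266 + 0.0041506 = 0.013902.
P(transactional receipt | evidence) = 0.0018954 / 0.013902 ≈ 0.136.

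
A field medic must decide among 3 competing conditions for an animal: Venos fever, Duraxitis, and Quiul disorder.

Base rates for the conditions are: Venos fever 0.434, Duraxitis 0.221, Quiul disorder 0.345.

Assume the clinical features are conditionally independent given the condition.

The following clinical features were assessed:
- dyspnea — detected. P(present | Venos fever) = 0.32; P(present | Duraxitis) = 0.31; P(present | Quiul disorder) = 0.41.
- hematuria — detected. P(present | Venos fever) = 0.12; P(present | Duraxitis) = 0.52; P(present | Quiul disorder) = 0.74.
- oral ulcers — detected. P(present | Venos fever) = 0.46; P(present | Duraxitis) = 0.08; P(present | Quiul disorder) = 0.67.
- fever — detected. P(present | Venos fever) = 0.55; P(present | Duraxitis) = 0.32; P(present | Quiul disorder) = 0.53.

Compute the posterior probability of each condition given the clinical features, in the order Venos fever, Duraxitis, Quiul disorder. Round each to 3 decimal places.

0.100, 0.022, 0.879

For each hypothesis, the unnormalized posterior weight is prior × product of the clinical feature likelihoods:
  Venos fever: 0.434 × 0.32 × 0.12 × 0.46 × 0.55 = 0.0042164
  Duraxitis: 0.221 × 0.31 × 0.52 × 0.08 × 0.32 = 0.00091201
  Quiul disorder: 0.345 × 0.41 × 0.74 × 0.67 × 0.53 = 0.037169
The unnormalized weights sum to 0.042298.
P(Venos fever | evidence) = 0.0042164 / 0.042298 ≈ 0.100
P(Duraxitis | evidence) = 0.00091201 / 0.042298 ≈ 0.022
P(Quiul disorder | evidence) = 0.037169 / 0.042298 ≈ 0.879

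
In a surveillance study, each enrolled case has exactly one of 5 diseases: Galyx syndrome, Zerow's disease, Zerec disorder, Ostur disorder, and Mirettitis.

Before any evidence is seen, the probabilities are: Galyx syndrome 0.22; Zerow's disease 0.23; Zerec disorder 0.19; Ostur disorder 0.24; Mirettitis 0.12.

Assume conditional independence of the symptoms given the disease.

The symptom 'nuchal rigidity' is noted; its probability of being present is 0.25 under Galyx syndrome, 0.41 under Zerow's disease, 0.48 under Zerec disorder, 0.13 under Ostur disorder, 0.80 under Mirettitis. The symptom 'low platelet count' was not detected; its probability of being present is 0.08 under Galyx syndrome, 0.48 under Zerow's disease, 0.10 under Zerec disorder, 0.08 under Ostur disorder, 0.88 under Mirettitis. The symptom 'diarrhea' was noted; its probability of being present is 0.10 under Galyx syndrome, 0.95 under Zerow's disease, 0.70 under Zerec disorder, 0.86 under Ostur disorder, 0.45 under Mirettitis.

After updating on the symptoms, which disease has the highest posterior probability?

Zerec disorder

For each hypothesis, the unnormalized posterior weight is prior × product of the symptom likelihoods (using 1 − P(present | H) for each absent symptom):
  Galyx syndrome: 0.22 × 0.25 × (1 − 0.08) × 0.10 = 0.00506
  Zerow's disease: 0.23 × 0.41 × (1 − 0.48) × 0.95 = 0.046584
  Zerec disorder: 0.19 × 0.48 × (1 − 0.10) × 0.70 = 0.057456
  Ostur disorder: 0.24 × 0.13 × (1 − 0.08) × 0.86 = 0.024685
  Mirettitis: 0.12 × 0.80 × (1 − 0.88) × 0.45 = 0.005184
Marginal likelihood of the evidence = 0.13897.
P(Galyx syndrome | evidence) ≈ 0.00506 / 0.13897 ≈ 0.036
P(Zerow's disease | evidence) ≈ 0.046584 / 0.13897 ≈ 0.335
P(Zerec disorder | evidence) ≈ 0.057456 / 0.13897 ≈ 0.413
P(Ostur disorder | evidence) ≈ 0.024685 / 0.13897 ≈ 0.178
P(Mirettitis | evidence) ≈ 0.005184 / 0.13897 ≈ 0.037
The largest is 0.413, so Zerec disorder is most probable.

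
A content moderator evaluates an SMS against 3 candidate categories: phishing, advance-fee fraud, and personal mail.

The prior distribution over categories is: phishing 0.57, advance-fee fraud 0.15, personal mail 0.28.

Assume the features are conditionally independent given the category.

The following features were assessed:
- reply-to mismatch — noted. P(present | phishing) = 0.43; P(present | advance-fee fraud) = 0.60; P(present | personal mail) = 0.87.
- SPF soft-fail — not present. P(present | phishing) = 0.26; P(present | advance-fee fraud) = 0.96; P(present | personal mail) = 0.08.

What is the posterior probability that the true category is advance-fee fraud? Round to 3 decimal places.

0.009

By Bayes' rule with conditional independence, the unnormalized weight for each hypothesis is prior × ∏ likelihoods (using 1 − P(present | H) for each absent feature):
  phishing: 0.57 × 0.43 × (1 − 0.26) = 0.18137
  advance-fee fraud: 0.15 × 0.60 × (1 − 0.96) = 0.0036
  personal mail: 0.28 × 0.87 × (1 − 0.08) = 0.22411
The unnormalized weights sum to 0.40909.
P(advance-fee fraud | evidence) = 0.0036 / 0.40909 ≈ 0.009.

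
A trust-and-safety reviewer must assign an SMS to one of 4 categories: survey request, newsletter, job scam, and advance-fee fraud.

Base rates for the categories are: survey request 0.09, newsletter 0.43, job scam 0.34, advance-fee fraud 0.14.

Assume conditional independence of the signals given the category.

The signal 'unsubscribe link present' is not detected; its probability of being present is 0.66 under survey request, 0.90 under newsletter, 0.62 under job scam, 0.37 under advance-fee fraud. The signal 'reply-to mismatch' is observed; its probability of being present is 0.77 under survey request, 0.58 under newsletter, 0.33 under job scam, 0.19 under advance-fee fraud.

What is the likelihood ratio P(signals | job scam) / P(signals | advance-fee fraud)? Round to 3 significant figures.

The Bayes factor is the ratio of the joint likelihoods of the signal pattern under the two hypotheses (using 1 − P(present | H) for each absent signal).
  job scam: (1 − 0.62) × 0.33 = 0.1254
  advance-fee fraud: (1 − 0.37) × 0.19 = 0.1197
Bayes factor = 0.1254 / 0.1197 ≈ 1.05

1.05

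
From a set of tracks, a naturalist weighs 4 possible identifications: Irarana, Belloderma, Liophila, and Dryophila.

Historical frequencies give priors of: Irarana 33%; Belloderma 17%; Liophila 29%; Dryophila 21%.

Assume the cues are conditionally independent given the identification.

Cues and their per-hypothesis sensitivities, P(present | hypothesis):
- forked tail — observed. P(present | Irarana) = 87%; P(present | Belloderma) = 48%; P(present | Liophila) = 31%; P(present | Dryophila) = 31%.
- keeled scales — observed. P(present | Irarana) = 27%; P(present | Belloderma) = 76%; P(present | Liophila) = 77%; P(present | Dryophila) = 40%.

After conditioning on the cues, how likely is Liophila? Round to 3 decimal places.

0.295

By Bayes' rule with conditional independence, the unnormalized weight for each hypothesis is prior × ∏ likelihoods:
  Irarana: 0.33 × 0.87 × 0.27 = 0.077517
  Belloderma: 0.17 × 0.48 × 0.76 = 0.062016
  Liophila: 0.29 × 0.31 × 0.77 = 0.069223
  Dryophila: 0.21 × 0.31 × 0.40 = 0.02604
Marginal likelihood of the evidence = 0.2348.
P(Liophila | evidence) = 0.069223 / 0.2348 ≈ 0.295.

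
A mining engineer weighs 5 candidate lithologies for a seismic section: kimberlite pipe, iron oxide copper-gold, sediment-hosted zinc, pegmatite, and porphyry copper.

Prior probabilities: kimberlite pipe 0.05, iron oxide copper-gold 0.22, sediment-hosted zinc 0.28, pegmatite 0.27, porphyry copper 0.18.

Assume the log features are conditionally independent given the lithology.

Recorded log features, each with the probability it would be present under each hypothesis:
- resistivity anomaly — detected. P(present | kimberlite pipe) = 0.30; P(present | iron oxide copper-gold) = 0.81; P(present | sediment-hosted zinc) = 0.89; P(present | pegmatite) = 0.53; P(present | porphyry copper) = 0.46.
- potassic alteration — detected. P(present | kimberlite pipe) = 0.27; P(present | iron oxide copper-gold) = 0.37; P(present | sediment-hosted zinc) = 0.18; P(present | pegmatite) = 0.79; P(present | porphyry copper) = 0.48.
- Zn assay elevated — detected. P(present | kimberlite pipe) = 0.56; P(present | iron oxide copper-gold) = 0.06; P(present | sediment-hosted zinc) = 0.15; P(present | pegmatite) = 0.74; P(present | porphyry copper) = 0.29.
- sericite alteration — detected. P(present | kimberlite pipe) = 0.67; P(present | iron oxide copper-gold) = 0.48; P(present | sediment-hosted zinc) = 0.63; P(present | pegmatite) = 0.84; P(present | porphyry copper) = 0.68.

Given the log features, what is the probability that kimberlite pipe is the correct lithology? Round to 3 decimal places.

0.018

By Bayes' rule with conditional independence, the unnormalized weight for each hypothesis is prior × ∏ likelihoods:
  kimberlite pipe: 0.05 × 0.30 × 0.27 × 0.56 × 0.67 = 0.0015196
  iron oxide copper-gold: 0.22 × 0.81 × 0.37 × 0.06 × 0.48 = 0.0018989
  sediment-hosted zinc: 0.28 × 0.89 × 0.18 × 0.15 × 0.63 = 0.0042389
  pegmatite: 0.27 × 0.53 × 0.79 × 0.74 × 0.84 = 0.070271
  porphyry copper: 0.18 × 0.46 × 0.48 × 0.29 × 0.68 = 0.0078375
Normalizing constant Z = 0.0015196 + 0.0018989 + 0.0042389 + 0.070271 + 0.0078375 = 0.085766.
P(kimberlite pipe | evidence) = 0.0015196 / 0.085766 ≈ 0.018.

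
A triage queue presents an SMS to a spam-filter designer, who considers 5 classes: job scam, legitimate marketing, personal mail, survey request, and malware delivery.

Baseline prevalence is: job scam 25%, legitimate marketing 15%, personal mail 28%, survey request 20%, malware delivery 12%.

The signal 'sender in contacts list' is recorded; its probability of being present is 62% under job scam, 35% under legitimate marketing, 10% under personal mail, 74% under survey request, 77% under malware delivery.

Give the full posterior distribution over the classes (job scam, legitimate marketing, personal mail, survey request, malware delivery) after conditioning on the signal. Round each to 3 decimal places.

By Bayes' rule, the unnormalized weight for each hypothesis is prior × likelihood:
  job scam: 0.25 × 0.62 = 0.155
  legitimate marketing: 0.15 × 0.35 = 0.0525
  personal mail: 0.28 × 0.10 = 0.028
  survey request: 0.20 × 0.74 = 0.148
  malware delivery: 0.12 × 0.77 = 0.0924
The unnormalized weights sum to 0.4759.
P(job scam | evidence) = 0.155 / 0.4759 ≈ 0.326
P(legitimate marketing | evidence) = 0.0525 / 0.4759 ≈ 0.110
P(personal mail | evidence) = 0.028 / 0.4759 ≈ 0.059
P(survey request | evidence) = 0.148 / 0.4759 ≈ 0.311
P(malware delivery | evidence) = 0.0924 / 0.4759 ≈ 0.194

0.326, 0.110, 0.059, 0.311, 0.194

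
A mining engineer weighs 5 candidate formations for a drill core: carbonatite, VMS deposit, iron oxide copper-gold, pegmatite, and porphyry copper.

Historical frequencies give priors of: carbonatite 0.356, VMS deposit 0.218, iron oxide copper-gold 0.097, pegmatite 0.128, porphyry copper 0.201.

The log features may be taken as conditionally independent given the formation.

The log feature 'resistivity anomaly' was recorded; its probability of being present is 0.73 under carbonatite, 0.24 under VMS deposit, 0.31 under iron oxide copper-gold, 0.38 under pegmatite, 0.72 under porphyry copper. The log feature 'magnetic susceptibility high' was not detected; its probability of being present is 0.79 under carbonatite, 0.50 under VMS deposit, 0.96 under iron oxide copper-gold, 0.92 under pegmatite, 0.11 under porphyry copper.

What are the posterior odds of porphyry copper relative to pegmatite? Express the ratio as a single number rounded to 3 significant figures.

33.1

Posterior odds equal prior odds times the likelihood ratio; only the two competing hypotheses matter (using 1 − P(present | H) for each absent log feature).
  porphyry copper: 0.201 × 0.72 × (1 − 0.11) = 0.1288
  pegmatite: 0.128 × 0.38 × (1 − 0.92) = 0.0038912
Posterior odds = 0.1288 / 0.0038912 ≈ 33.1.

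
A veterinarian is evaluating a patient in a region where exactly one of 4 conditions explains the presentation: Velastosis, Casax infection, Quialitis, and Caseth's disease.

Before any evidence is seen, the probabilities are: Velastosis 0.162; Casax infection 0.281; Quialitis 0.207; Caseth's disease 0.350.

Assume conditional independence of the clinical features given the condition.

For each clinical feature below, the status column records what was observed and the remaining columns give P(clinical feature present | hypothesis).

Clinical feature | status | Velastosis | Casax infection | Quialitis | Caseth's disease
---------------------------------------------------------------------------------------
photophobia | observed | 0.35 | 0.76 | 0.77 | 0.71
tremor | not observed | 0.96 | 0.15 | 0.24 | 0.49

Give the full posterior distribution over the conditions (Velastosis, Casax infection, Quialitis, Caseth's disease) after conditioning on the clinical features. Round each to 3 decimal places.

0.005, 0.421, 0.281, 0.294

For each hypothesis, the unnormalized posterior weight is prior × product of the clinical feature likelihoods (using 1 − P(present | H) for each absent clinical feature):
  Velastosis: 0.162 × 0.35 × (1 − 0.96) = 0.002268
  Casax infection: 0.281 × 0.76 × (1 − 0.15) = 0.18153
  Quialitis: 0.207 × 0.77 × (1 − 0.24) = 0.12114
  Caseth's disease: 0.350 × 0.71 × (1 − 0.49) = 0.12673
Marginal likelihood of the evidence = 0.43167.
P(Velastosis | evidence) = 0.002268 / 0.43167 ≈ 0.005
P(Casax infection | evidence) = 0.18153 / 0.43167 ≈ 0.421
P(Quialitis | evidence) = 0.12114 / 0.43167 ≈ 0.281
P(Caseth's disease | evidence) = 0.12673 / 0.43167 ≈ 0.294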